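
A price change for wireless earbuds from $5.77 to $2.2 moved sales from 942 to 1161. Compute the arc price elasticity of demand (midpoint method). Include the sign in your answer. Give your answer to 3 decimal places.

-0.232

ΔQ = 1161 − 942 = 219; ΔP = 2.2 − 5.77 = -3.57.
Midpoints: P̄ = 3.98, Q̄ = 1051.5.
ε = (ΔQ/ΔP)(P̄/Q̄) = (219/-3.57)(3.98/1051.5).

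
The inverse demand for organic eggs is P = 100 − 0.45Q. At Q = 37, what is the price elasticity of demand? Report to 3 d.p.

At Q = 37, P = 100 − 0.45(37) = 83.35.
dP/dQ = −0.45, so dQ/dP = 1/(−0.45) = -2.222.
ε = (dQ/dP)(P/Q) = (-2.222)(83.35/37).

-5.006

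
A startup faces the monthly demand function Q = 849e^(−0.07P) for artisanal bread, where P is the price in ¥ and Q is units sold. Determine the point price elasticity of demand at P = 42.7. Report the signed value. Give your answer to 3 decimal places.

-2.989

At P = 42.7, Q = 42.737.
dQ/dP = −0.07·849e^(−0.07P) = −0.07Q = -2.992.
ε = (dQ/dP)(P/Q) = (-2.992)(42.7/42.737).
|ε| > 1, so demand is elastic at this price.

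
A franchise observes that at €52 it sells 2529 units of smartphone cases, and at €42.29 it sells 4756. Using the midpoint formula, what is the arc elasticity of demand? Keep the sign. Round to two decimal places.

-2.97

ΔQ = 4756 − 2529 = 2227; ΔP = 42.29 − 52 = -9.71.
Midpoints: P̄ = 47.14, Q̄ = 3642.5.
ε = (ΔQ/ΔP)(P̄/Q̄) = (2227/-9.71)(47.14/3642.5).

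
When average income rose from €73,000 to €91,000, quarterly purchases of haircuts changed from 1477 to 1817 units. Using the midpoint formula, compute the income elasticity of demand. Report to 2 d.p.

ΔQ = 340, ΔI = 18000. Midpoints: Ī = 82,000, Q̄ = 1647.0.
ε_I = (ΔQ/ΔI)(Ī/Q̄) = (340/18000)(82000/1647.0).

0.94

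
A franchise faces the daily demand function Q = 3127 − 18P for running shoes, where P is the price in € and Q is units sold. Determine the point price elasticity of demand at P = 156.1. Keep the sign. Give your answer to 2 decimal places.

At P = 156.1, Q = 317.200.
dQ/dP = −18.
ε = (dQ/dP)(P/Q) = (-18)(156.1/317.200).

-8.86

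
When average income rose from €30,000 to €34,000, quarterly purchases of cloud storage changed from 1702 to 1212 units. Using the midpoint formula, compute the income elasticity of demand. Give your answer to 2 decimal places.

-2.69

ΔQ = -490, ΔI = 4000. Midpoints: Ī = 32,000, Q̄ = 1457.0.
ε_I = (ΔQ/ΔI)(Ī/Q̄) = (-490/4000)(32000/1457.0).
ε_I < 0, so the good is inferior.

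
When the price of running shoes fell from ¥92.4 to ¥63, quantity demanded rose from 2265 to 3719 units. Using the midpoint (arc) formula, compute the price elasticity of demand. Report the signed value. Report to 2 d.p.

-1.28

ΔQ = 3719 − 2265 = 1454; ΔP = 63 − 92.4 = -29.4.
Midpoints: P̄ = 77.70, Q̄ = 2992.0.
ε = (ΔQ/ΔP)(P̄/Q̄) = (1454/-29.4)(77.70/2992.0).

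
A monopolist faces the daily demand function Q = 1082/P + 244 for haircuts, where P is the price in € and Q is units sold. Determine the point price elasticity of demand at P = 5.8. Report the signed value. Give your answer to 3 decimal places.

At P = 5.8, Q = 430.552.
dQ/dP = −1082/P² = -32.164.
ε = (dQ/dP)(P/Q) = (-32.164)(5.8/430.552).

-0.433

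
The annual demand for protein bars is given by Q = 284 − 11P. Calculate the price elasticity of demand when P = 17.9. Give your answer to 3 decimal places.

-2.261

At P = 17.9, Q = 87.100.
dQ/dP = −11.
ε = (dQ/dP)(P/Q) = (-11)(17.9/87.100).
|ε| > 1, so demand is elastic at this price.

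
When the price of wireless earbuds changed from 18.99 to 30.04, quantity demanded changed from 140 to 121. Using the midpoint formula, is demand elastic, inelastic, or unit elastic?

inelastic

Arc ε ≈ -0.323.
|ε| = 0.32 < 1.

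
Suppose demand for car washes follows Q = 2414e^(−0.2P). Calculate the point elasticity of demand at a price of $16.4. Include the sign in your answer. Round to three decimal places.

-3.280

At P = 16.4, Q = 90.835.
dQ/dP = −0.2·2414e^(−0.2P) = −0.2Q = -18.167.
ε = (dQ/dP)(P/Q) = (-18.167)(16.4/90.835).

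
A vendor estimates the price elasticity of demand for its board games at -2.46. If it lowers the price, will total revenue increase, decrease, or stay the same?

increase

|ε| = 2.46 > 1, so demand is elastic. A price cut therefore raises total revenue.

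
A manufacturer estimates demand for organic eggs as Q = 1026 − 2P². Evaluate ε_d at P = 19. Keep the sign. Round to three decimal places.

At P = 19, Q = 304.
dQ/dP = −4P = -76.
ε = (dQ/dP)(P/Q) = (-76)(19/304).

-4.750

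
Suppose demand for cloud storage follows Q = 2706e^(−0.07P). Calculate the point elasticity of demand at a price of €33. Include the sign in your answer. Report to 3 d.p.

-2.310

At P = 33, Q = 268.601.
dQ/dP = −0.07·2706e^(−0.07P) = −0.07Q = -18.802.
ε = (dQ/dP)(P/Q) = (-18.802)(33/268.601).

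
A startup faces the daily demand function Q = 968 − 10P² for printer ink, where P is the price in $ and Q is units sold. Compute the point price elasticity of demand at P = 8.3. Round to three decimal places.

-4.937

At P = 8.3, Q = 279.100.
dQ/dP = −20P = -166.
ε = (dQ/dP)(P/Q) = (-166)(8.3/279.100).
|ε| > 1, so demand is elastic at this price.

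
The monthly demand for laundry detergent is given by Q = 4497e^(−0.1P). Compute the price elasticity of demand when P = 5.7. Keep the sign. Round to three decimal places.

-0.570

At P = 5.7, Q = 2543.168.
dQ/dP = −0.1·4497e^(−0.1P) = −0.1Q = -254.317.
ε = (dQ/dP)(P/Q) = (-254.317)(5.7/2543.168).
|ε| < 1, so demand is inelastic at this price.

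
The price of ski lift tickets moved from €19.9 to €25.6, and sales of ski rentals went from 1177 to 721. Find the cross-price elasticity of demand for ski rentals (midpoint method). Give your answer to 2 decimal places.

ΔQ_x = 721 − 1177 = -456; ΔP_y = 25.6 − 19.9 = 5.7.
Midpoints: P̄_y = 22.75, Q̄_x = 949.0.
ε_xy = (ΔQ_x/ΔP_y)(P̄_y/Q̄_x) = (-456/5.7)(22.75/949.0).
ε_xy < 0, so the goods are complements.

-1.92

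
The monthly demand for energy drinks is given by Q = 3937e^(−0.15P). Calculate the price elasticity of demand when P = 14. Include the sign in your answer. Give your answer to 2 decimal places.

-2.10

At P = 14, Q = 482.111.
dQ/dP = −0.15·3937e^(−0.15P) = −0.15Q = -72.317.
ε = (dQ/dP)(P/Q) = (-72.317)(14/482.111).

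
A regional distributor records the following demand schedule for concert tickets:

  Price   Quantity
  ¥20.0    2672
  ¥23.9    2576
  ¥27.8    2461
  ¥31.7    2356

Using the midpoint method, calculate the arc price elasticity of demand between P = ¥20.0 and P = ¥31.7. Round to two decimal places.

At P = 20.0, Q = 2672; at P = 31.7, Q = 2356.
ΔQ = -316, ΔP = 11.7. Midpoints: P̄ = 25.85, Q̄ = 2514.0.
ε = (ΔQ/ΔP)(P̄/Q̄) = (-316/11.7)(25.85/2514.0).

-0.28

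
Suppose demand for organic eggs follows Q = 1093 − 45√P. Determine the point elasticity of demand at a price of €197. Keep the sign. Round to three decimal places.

At P = 197, Q = 461.395.
dQ/dP = −45/(2√P) = -1.603.
ε = (dQ/dP)(P/Q) = (-1.603)(197/461.395).
|ε| < 1, so demand is inelastic at this price.

-0.684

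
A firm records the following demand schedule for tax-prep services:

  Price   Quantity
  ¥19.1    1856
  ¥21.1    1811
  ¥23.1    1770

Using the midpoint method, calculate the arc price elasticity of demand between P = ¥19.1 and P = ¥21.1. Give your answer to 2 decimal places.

At P = 19.1, Q = 1856; at P = 21.1, Q = 1811.
ΔQ = -45, ΔP = 2.0. Midpoints: P̄ = 20.10, Q̄ = 1833.5.
ε = (ΔQ/ΔP)(P̄/Q̄) = (-45/2.0)(20.10/1833.5).

-0.25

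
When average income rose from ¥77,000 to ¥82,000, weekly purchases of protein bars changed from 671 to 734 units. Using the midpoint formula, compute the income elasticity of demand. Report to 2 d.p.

1.43

ΔQ = 63, ΔI = 5000. Midpoints: Ī = 79,500, Q̄ = 702.5.
ε_I = (ΔQ/ΔI)(Ī/Q̄) = (63/5000)(79500/702.5).
ε_I > 0, so the good is normal.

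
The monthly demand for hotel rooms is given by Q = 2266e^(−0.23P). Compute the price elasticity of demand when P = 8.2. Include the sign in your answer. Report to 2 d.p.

At P = 8.2, Q = 343.701.
dQ/dP = −0.23·2266e^(−0.23P) = −0.23Q = -79.051.
ε = (dQ/dP)(P/Q) = (-79.051)(8.2/343.701).

-1.89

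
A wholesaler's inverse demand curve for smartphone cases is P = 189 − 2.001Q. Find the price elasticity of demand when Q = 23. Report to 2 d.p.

-3.11

At Q = 23, P = 189 − 2.001(23) = 142.98.
dP/dQ = −2.001, so dQ/dP = 1/(−2.001) = -0.500.
ε = (dQ/dP)(P/Q) = (-0.500)(142.98/23).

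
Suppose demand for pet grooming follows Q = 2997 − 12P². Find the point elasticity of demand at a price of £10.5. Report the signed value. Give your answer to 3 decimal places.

At P = 10.5, Q = 1674.
dQ/dP = −24P = -252.
ε = (dQ/dP)(P/Q) = (-252)(10.5/1674).

-1.581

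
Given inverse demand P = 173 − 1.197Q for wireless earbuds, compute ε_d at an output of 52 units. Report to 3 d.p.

At Q = 52, P = 173 − 1.197(52) = 110.76.
dP/dQ = −1.197, so dQ/dP = 1/(−1.197) = -0.835.
ε = (dQ/dP)(P/Q) = (-0.835)(110.76/52).

-1.779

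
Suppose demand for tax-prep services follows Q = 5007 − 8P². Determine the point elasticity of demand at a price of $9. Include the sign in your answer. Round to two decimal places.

At P = 9, Q = 4359.
dQ/dP = −16P = -144.
ε = (dQ/dP)(P/Q) = (-144)(9/4359).
|ε| < 1, so demand is inelastic at this price.

-0.30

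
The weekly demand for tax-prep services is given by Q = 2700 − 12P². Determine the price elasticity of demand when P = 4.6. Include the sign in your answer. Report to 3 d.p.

At P = 4.6, Q = 2446.080.
dQ/dP = −24P = -110.400.
ε = (dQ/dP)(P/Q) = (-110.400)(4.6/2446.080).

-0.208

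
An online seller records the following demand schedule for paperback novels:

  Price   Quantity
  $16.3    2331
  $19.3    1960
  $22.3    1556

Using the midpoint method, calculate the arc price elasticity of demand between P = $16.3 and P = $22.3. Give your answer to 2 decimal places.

-1.28

At P = 16.3, Q = 2331; at P = 22.3, Q = 1556.
ΔQ = -775, ΔP = 6.0. Midpoints: P̄ = 19.30, Q̄ = 1943.5.
ε = (ΔQ/ΔP)(P̄/Q̄) = (-775/6.0)(19.30/1943.5).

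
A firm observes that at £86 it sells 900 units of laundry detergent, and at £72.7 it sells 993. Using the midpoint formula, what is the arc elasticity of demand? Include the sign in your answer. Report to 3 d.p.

-0.586

ΔQ = 993 − 900 = 93; ΔP = 72.7 − 86 = -13.3.
Midpoints: P̄ = 79.35, Q̄ = 946.5.
ε = (ΔQ/ΔP)(P̄/Q̄) = (93/-13.3)(79.35/946.5).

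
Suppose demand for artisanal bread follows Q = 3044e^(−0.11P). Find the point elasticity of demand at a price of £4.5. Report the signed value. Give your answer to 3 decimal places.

-0.495

At P = 4.5, Q = 1855.534.
dQ/dP = −0.11·3044e^(−0.11P) = −0.11Q = -204.109.
ε = (dQ/dP)(P/Q) = (-204.109)(4.5/1855.534).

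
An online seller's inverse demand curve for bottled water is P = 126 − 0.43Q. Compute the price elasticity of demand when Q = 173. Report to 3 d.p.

-0.694

At Q = 173, P = 126 − 0.43(173) = 51.61.
dP/dQ = −0.43, so dQ/dP = 1/(−0.43) = -2.326.
ε = (dQ/dP)(P/Q) = (-2.326)(51.61/173).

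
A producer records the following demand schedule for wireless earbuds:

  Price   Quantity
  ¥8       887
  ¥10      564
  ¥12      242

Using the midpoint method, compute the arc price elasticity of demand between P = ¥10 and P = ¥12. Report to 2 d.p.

-4.39

At P = 10, Q = 564; at P = 12, Q = 242.
ΔQ = -322, ΔP = 2. Midpoints: P̄ = 11.00, Q̄ = 403.0.
ε = (ΔQ/ΔP)(P̄/Q̄) = (-322/2)(11.00/403.0).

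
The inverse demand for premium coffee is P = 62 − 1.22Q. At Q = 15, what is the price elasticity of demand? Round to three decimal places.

At Q = 15, P = 62 − 1.22(15) = 43.70.
dP/dQ = −1.22, so dQ/dP = 1/(−1.22) = -0.820.
ε = (dQ/dP)(P/Q) = (-0.820)(43.70/15).

-2.388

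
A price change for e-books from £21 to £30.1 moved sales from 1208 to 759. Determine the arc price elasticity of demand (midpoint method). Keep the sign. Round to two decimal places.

-1.28

ΔQ = 759 − 1208 = -449; ΔP = 30.1 − 21 = 9.1.
Midpoints: P̄ = 25.55, Q̄ = 983.5.
ε = (ΔQ/ΔP)(P̄/Q̄) = (-449/9.1)(25.55/983.5).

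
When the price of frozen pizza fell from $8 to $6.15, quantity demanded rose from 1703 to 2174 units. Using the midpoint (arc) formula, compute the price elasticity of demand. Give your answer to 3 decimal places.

ΔQ = 2174 − 1703 = 471; ΔP = 6.15 − 8 = -1.85.
Midpoints: P̄ = 7.08, Q̄ = 1938.5.
ε = (ΔQ/ΔP)(P̄/Q̄) = (471/-1.85)(7.08/1938.5).

-0.929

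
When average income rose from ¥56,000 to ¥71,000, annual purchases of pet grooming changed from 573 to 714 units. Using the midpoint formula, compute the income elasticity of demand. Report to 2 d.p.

ΔQ = 141, ΔI = 15000. Midpoints: Ī = 63,500, Q̄ = 643.5.
ε_I = (ΔQ/ΔI)(Ī/Q̄) = (141/15000)(63500/643.5).
ε_I > 0, so the good is normal.

0.93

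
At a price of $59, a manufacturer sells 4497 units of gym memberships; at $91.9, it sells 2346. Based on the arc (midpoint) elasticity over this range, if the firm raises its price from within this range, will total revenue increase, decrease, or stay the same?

decrease

Arc ε = (-2151/32.9)(75.45/3421.5) ≈ -1.442.
|ε| = 1.44 > 1, so demand is elastic. A price rise therefore reduces total revenue.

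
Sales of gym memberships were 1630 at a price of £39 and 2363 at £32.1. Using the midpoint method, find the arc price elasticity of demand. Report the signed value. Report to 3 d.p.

-1.892

ΔQ = 2363 − 1630 = 733; ΔP = 32.1 − 39 = -6.9.
Midpoints: P̄ = 35.55, Q̄ = 1996.5.
ε = (ΔQ/ΔP)(P̄/Q̄) = (733/-6.9)(35.55/1996.5).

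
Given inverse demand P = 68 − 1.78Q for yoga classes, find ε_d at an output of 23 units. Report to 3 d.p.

At Q = 23, P = 68 − 1.78(23) = 27.06.
dP/dQ = −1.78, so dQ/dP = 1/(−1.78) = -0.562.
ε = (dQ/dP)(P/Q) = (-0.562)(27.06/23).

-0.661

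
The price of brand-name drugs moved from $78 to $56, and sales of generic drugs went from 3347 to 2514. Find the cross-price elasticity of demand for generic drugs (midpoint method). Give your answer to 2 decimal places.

0.87

ΔQ_x = 2514 − 3347 = -833; ΔP_y = 56 − 78 = -22.
Midpoints: P̄_y = 67.00, Q̄_x = 2930.5.
ε_xy = (ΔQ_x/ΔP_y)(P̄_y/Q̄_x) = (-833/-22)(67.00/2930.5).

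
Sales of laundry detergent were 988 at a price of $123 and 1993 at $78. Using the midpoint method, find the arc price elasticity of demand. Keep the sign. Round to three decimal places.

-1.506

ΔQ = 1993 − 988 = 1005; ΔP = 78 − 123 = -45.
Midpoints: P̄ = 100.50, Q̄ = 1490.5.
ε = (ΔQ/ΔP)(P̄/Q̄) = (1005/-45)(100.50/1490.5).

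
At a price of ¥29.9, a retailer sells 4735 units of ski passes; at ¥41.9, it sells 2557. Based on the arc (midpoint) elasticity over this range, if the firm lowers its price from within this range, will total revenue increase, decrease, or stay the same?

increase

Arc ε = (-2178/12)(35.90/3646.0) ≈ -1.787.
|ε| = 1.79 > 1, so demand is elastic. A price cut therefore raises total revenue.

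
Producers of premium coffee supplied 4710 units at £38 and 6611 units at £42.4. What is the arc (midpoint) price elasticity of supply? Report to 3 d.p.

ΔQ = 6611 − 4710 = 1901; ΔP = 42.4 − 38 = 4.4.
Midpoints: P̄ = 40.20, Q̄ = 5660.5.
ε_s = (ΔQ/ΔP)(P̄/Q̄) = (1901/4.4)(40.20/5660.5).

3.068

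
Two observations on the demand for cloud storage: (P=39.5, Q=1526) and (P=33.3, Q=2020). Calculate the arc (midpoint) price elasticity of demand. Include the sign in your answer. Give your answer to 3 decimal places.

ΔQ = 2020 − 1526 = 494; ΔP = 33.3 − 39.5 = -6.2.
Midpoints: P̄ = 36.40, Q̄ = 1773.0.
ε = (ΔQ/ΔP)(P̄/Q̄) = (494/-6.2)(36.40/1773.0).

-1.636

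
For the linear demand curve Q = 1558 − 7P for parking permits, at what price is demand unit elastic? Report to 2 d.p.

111.29

For linear demand Q = a − bP, ε = −bP/(a − bP). |ε| = 1 when bP = a − bP, i.e. P = a/(2b).
P = 1558/(2·7) = 1558/14 = 111.2857.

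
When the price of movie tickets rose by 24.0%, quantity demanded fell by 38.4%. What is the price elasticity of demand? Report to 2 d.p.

-1.60

ε = %ΔQ / %ΔP = (-38.4)/(24.0) = -1.600.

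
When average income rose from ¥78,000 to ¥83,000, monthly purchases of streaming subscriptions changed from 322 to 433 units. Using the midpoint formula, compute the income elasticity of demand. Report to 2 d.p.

ΔQ = 111, ΔI = 5000. Midpoints: Ī = 80,500, Q̄ = 377.5.
ε_I = (ΔQ/ΔI)(Ī/Q̄) = (111/5000)(80500/377.5).
ε_I > 0, so the good is normal.

4.73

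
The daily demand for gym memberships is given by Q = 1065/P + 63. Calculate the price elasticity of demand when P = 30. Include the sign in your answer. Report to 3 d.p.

-0.360

At P = 30, Q = 98.500.
dQ/dP = −1065/P² = -1.183.
ε = (dQ/dP)(P/Q) = (-1.183)(30/98.500).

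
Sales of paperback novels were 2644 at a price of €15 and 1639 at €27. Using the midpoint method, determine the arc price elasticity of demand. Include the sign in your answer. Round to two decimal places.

ΔQ = 1639 − 2644 = -1005; ΔP = 27 − 15 = 12.
Midpoints: P̄ = 21.00, Q̄ = 2141.5.
ε = (ΔQ/ΔP)(P̄/Q̄) = (-1005/12)(21.00/2141.5).

-0.82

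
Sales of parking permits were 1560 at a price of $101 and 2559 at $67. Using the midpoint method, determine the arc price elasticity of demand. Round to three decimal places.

ΔQ = 2559 − 1560 = 999; ΔP = 67 − 101 = -34.
Midpoints: P̄ = 84.00, Q̄ = 2059.5.
ε = (ΔQ/ΔP)(P̄/Q̄) = (999/-34)(84.00/2059.5).

-1.198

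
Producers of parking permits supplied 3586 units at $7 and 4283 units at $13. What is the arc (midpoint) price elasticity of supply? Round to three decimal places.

ΔQ = 4283 − 3586 = 697; ΔP = 13 − 7 = 6.
Midpoints: P̄ = 10.00, Q̄ = 3934.5.
ε_s = (ΔQ/ΔP)(P̄/Q̄) = (697/6)(10.00/3934.5).

0.295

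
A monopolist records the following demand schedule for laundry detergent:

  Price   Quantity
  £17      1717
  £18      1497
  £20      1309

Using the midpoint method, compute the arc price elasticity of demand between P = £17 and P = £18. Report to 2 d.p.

At P = 17, Q = 1717; at P = 18, Q = 1497.
ΔQ = -220, ΔP = 1. Midpoints: P̄ = 17.50, Q̄ = 1607.0.
ε = (ΔQ/ΔP)(P̄/Q̄) = (-220/1)(17.50/1607.0).

-2.40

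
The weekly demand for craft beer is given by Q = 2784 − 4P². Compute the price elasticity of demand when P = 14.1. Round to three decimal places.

-0.800

At P = 14.1, Q = 1988.760.
dQ/dP = −8P = -112.800.
ε = (dQ/dP)(P/Q) = (-112.800)(14.1/1988.760).
|ε| < 1, so demand is inelastic at this price.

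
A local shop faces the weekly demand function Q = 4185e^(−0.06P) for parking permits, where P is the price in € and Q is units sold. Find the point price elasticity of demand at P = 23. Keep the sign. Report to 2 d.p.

At P = 23, Q = 1052.856.
dQ/dP = −0.06·4185e^(−0.06P) = −0.06Q = -63.171.
ε = (dQ/dP)(P/Q) = (-63.171)(23/1052.856).

-1.38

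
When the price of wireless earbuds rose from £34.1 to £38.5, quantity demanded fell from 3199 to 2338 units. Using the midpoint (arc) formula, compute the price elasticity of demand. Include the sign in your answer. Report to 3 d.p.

-2.566

ΔQ = 2338 − 3199 = -861; ΔP = 38.5 − 34.1 = 4.4.
Midpoints: P̄ = 36.30, Q̄ = 2768.5.
ε = (ΔQ/ΔP)(P̄/Q̄) = (-861/4.4)(36.30/2768.5).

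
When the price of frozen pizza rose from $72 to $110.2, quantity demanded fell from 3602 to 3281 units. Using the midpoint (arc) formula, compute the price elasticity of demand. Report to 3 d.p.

-0.222

ΔQ = 3281 − 3602 = -321; ΔP = 110.2 − 72 = 38.2.
Midpoints: P̄ = 91.10, Q̄ = 3441.5.
ε = (ΔQ/ΔP)(P̄/Q̄) = (-321/38.2)(91.10/3441.5).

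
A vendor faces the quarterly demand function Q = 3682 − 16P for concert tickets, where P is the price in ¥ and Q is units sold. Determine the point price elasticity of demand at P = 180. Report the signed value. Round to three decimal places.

-3.591

At P = 180, Q = 802.
dQ/dP = −16.
ε = (dQ/dP)(P/Q) = (-16)(180/802).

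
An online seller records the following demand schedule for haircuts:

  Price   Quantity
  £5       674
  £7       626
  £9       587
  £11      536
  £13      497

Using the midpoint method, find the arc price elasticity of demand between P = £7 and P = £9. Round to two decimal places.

-0.26

At P = 7, Q = 626; at P = 9, Q = 587.
ΔQ = -39, ΔP = 2. Midpoints: P̄ = 8.00, Q̄ = 606.5.
ε = (ΔQ/ΔP)(P̄/Q̄) = (-39/2)(8.00/606.5).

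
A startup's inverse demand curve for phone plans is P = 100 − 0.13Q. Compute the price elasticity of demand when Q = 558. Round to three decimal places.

-0.379

At Q = 558, P = 100 − 0.13(558) = 27.46.
dP/dQ = −0.13, so dQ/dP = 1/(−0.13) = -7.692.
ε = (dQ/dP)(P/Q) = (-7.692)(27.46/558).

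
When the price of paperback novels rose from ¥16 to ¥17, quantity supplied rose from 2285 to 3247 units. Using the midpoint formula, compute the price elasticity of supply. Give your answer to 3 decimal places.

5.739

ΔQ = 3247 − 2285 = 962; ΔP = 17 − 16 = 1.
Midpoints: P̄ = 16.50, Q̄ = 2766.0.
ε_s = (ΔQ/ΔP)(P̄/Q̄) = (962/1)(16.50/2766.0).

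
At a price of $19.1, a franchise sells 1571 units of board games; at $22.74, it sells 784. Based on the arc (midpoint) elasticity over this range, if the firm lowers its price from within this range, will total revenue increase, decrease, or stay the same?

increase

Arc ε = (-787/3.64)(20.92/1177.5) ≈ -3.841.
|ε| = 3.84 > 1, so demand is elastic. A price cut therefore raises total revenue.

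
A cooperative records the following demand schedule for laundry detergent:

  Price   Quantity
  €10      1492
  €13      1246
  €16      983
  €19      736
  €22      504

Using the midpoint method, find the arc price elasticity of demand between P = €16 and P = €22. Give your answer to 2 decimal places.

-2.04

At P = 16, Q = 983; at P = 22, Q = 504.
ΔQ = -479, ΔP = 6. Midpoints: P̄ = 19.00, Q̄ = 743.5.
ε = (ΔQ/ΔP)(P̄/Q̄) = (-479/6)(19.00/743.5).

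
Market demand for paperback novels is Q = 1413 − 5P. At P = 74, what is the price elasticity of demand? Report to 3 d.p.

At P = 74, Q = 1043.
dQ/dP = −5.
ε = (dQ/dP)(P/Q) = (-5)(74/1043).

-0.355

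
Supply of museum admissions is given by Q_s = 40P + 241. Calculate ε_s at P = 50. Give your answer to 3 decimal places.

0.892

At P = 50, Q_s = 2241.
dQ_s/dP = 40.
ε_s = (dQ_s/dP)(P/Q_s) = (40)(50/2241).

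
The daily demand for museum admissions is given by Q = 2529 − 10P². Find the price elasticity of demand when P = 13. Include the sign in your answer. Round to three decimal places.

At P = 13, Q = 839.
dQ/dP = −20P = -260.
ε = (dQ/dP)(P/Q) = (-260)(13/839).
|ε| > 1, so demand is elastic at this price.

-4.029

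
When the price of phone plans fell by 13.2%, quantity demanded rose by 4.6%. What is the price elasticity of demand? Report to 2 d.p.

-0.35

ε = %ΔQ / %ΔP = (4.6)/(-13.2) = -0.348.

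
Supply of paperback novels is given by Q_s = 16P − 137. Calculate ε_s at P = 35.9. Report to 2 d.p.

At P = 35.9, Q_s = 437.40.
dQ_s/dP = 16.
ε_s = (dQ_s/dP)(P/Q_s) = (16)(35.9/437.40).

1.31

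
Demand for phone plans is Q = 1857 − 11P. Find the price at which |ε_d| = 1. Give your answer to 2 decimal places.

84.41

For linear demand Q = a − bP, ε = −bP/(a − bP). |ε| = 1 when bP = a − bP, i.e. P = a/(2b).
P = 1857/(2·11) = 1857/22 = 84.4091.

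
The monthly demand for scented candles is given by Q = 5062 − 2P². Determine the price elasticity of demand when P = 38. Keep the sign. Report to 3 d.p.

-2.657

At P = 38, Q = 2174.
dQ/dP = −4P = -152.
ε = (dQ/dP)(P/Q) = (-152)(38/2174).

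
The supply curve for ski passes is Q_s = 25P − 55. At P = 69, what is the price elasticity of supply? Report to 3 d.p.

At P = 69, Q_s = 1670.
dQ_s/dP = 25.
ε_s = (dQ_s/dP)(P/Q_s) = (25)(69/1670).

1.033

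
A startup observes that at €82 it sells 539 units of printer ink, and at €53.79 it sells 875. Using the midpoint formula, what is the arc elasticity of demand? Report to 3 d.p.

-1.144

ΔQ = 875 − 539 = 336; ΔP = 53.79 − 82 = -28.21.
Midpoints: P̄ = 67.89, Q̄ = 707.0.
ε = (ΔQ/ΔP)(P̄/Q̄) = (336/-28.21)(67.89/707.0).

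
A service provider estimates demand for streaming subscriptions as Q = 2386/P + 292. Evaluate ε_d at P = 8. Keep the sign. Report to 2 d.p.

-0.51

At P = 8, Q = 590.250.
dQ/dP = −2386/P² = -37.281.
ε = (dQ/dP)(P/Q) = (-37.281)(8/590.250).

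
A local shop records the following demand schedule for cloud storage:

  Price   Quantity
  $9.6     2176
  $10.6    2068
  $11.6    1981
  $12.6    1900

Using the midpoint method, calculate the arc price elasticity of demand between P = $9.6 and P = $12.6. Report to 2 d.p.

At P = 9.6, Q = 2176; at P = 12.6, Q = 1900.
ΔQ = -276, ΔP = 3.0. Midpoints: P̄ = 11.10, Q̄ = 2038.0.
ε = (ΔQ/ΔP)(P̄/Q̄) = (-276/3.0)(11.10/2038.0).

-0.50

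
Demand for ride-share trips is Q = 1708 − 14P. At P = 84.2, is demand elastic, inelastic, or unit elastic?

elastic

Q = 529.200, dQ/dP = -14.
ε = (dQ/dP)(P/Q) ≈ -2.228.
|ε| = 2.23 > 1.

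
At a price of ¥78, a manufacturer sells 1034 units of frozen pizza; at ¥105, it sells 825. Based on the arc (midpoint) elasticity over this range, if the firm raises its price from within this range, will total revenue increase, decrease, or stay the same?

Arc ε = (-209/27)(91.50/929.5) ≈ -0.762.
|ε| = 0.76 < 1, so demand is inelastic. A price rise therefore raises total revenue.

increase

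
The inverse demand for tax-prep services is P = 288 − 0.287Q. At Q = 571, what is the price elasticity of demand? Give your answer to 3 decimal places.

At Q = 571, P = 288 − 0.287(571) = 124.12.
dP/dQ = −0.287, so dQ/dP = 1/(−0.287) = -3.484.
ε = (dQ/dP)(P/Q) = (-3.484)(124.12/571).

-0.757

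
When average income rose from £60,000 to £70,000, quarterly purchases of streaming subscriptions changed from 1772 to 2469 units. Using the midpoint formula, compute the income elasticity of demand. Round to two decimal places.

ΔQ = 697, ΔI = 10000. Midpoints: Ī = 65,000, Q̄ = 2120.5.
ε_I = (ΔQ/ΔI)(Ī/Q̄) = (697/10000)(65000/2120.5).

2.14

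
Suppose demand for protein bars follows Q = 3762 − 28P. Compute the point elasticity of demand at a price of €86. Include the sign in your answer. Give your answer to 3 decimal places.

-1.778

At P = 86, Q = 1354.
dQ/dP = −28.
ε = (dQ/dP)(P/Q) = (-28)(86/1354).
|ε| > 1, so demand is elastic at this price.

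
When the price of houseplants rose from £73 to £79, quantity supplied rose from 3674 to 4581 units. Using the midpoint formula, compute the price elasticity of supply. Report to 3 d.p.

ΔQ = 4581 − 3674 = 907; ΔP = 79 − 73 = 6.
Midpoints: P̄ = 76.00, Q̄ = 4127.5.
ε_s = (ΔQ/ΔP)(P̄/Q̄) = (907/6)(76.00/4127.5).

2.783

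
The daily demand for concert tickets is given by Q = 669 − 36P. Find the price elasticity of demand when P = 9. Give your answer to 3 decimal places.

At P = 9, Q = 345.
dQ/dP = −36.
ε = (dQ/dP)(P/Q) = (-36)(9/345).
|ε| < 1, so demand is inelastic at this price.

-0.939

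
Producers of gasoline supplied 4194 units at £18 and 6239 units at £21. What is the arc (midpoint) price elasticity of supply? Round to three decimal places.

2.548

ΔQ = 6239 − 4194 = 2045; ΔP = 21 − 18 = 3.
Midpoints: P̄ = 19.50, Q̄ = 5216.5.
ε_s = (ΔQ/ΔP)(P̄/Q̄) = (2045/3)(19.50/5216.5).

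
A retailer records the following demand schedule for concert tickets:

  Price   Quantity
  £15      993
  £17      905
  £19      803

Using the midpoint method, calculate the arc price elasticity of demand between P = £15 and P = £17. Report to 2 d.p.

-0.74

At P = 15, Q = 993; at P = 17, Q = 905.
ΔQ = -88, ΔP = 2. Midpoints: P̄ = 16.00, Q̄ = 949.0.
ε = (ΔQ/ΔP)(P̄/Q̄) = (-88/2)(16.00/949.0).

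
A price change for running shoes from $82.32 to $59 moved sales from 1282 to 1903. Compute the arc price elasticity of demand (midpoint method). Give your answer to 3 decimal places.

-1.182

ΔQ = 1903 − 1282 = 621; ΔP = 59 − 82.32 = -23.32.
Midpoints: P̄ = 70.66, Q̄ = 1592.5.
ε = (ΔQ/ΔP)(P̄/Q̄) = (621/-23.32)(70.66/1592.5).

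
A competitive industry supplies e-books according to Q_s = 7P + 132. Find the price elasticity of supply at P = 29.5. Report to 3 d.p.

0.610

At P = 29.5, Q_s = 338.50.
dQ_s/dP = 7.
ε_s = (dQ_s/dP)(P/Q_s) = (7)(29.5/338.50).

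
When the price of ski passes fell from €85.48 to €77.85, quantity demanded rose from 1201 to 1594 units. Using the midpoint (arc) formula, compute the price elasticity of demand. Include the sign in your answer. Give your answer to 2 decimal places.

-3.01

ΔQ = 1594 − 1201 = 393; ΔP = 77.85 − 85.48 = -7.63.
Midpoints: P̄ = 81.66, Q̄ = 1397.5.
ε = (ΔQ/ΔP)(P̄/Q̄) = (393/-7.63)(81.66/1397.5).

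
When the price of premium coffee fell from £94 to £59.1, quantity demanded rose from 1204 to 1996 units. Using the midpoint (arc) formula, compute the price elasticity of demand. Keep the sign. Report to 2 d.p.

ΔQ = 1996 − 1204 = 792; ΔP = 59.1 − 94 = -34.9.
Midpoints: P̄ = 76.55, Q̄ = 1600.0.
ε = (ΔQ/ΔP)(P̄/Q̄) = (792/-34.9)(76.55/1600.0).

-1.09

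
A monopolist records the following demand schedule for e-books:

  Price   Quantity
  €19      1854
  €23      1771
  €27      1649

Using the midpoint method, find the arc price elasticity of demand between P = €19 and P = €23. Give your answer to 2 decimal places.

At P = 19, Q = 1854; at P = 23, Q = 1771.
ΔQ = -83, ΔP = 4. Midpoints: P̄ = 21.00, Q̄ = 1812.5.
ε = (ΔQ/ΔP)(P̄/Q̄) = (-83/4)(21.00/1812.5).

-0.24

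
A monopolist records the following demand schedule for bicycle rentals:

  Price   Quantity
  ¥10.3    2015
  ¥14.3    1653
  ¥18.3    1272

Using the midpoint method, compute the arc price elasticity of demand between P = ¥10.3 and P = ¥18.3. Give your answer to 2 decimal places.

At P = 10.3, Q = 2015; at P = 18.3, Q = 1272.
ΔQ = -743, ΔP = 8.0. Midpoints: P̄ = 14.30, Q̄ = 1643.5.
ε = (ΔQ/ΔP)(P̄/Q̄) = (-743/8.0)(14.30/1643.5).

-0.81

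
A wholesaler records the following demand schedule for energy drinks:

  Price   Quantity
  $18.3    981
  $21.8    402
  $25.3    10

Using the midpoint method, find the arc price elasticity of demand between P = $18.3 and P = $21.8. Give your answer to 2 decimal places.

-4.80

At P = 18.3, Q = 981; at P = 21.8, Q = 402.
ΔQ = -579, ΔP = 3.5. Midpoints: P̄ = 20.05, Q̄ = 691.5.
ε = (ΔQ/ΔP)(P̄/Q̄) = (-579/3.5)(20.05/691.5).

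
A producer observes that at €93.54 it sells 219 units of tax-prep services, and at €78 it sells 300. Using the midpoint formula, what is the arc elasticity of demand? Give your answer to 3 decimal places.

ΔQ = 300 − 219 = 81; ΔP = 78 − 93.54 = -15.54.
Midpoints: P̄ = 85.77, Q̄ = 259.5.
ε = (ΔQ/ΔP)(P̄/Q̄) = (81/-15.54)(85.77/259.5).

-1.723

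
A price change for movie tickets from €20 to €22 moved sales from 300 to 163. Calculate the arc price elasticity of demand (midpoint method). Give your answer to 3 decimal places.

-6.214

ΔQ = 163 − 300 = -137; ΔP = 22 − 20 = 2.
Midpoints: P̄ = 21.00, Q̄ = 231.5.
ε = (ΔQ/ΔP)(P̄/Q̄) = (-137/2)(21.00/231.5).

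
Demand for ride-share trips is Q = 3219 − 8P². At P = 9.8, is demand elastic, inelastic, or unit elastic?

inelastic

Q = 2450.680, dQ/dP = -156.800.
ε = (dQ/dP)(P/Q) ≈ -0.627.
|ε| = 0.63 < 1.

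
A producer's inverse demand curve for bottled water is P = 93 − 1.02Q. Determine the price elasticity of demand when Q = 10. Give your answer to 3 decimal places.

At Q = 10, P = 93 − 1.02(10) = 82.80.
dP/dQ = −1.02, so dQ/dP = 1/(−1.02) = -0.980.
ε = (dQ/dP)(P/Q) = (-0.980)(82.80/10).

-8.118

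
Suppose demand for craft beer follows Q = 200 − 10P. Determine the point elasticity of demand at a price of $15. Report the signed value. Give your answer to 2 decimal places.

-3.00

At P = 15, Q = 50.
dQ/dP = −10.
ε = (dQ/dP)(P/Q) = (-10)(15/50).
|ε| > 1, so demand is elastic at this price.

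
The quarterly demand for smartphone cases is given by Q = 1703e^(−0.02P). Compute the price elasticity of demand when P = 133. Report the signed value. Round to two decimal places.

-2.66

At P = 133, Q = 119.122.
dQ/dP = −0.02·1703e^(−0.02P) = −0.02Q = -2.382.
ε = (dQ/dP)(P/Q) = (-2.382)(133/119.122).
|ε| > 1, so demand is elastic at this price.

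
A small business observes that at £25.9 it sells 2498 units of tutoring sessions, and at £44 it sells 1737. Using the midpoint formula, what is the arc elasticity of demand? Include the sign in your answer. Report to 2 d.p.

ΔQ = 1737 − 2498 = -761; ΔP = 44 − 25.9 = 18.1.
Midpoints: P̄ = 34.95, Q̄ = 2117.5.
ε = (ΔQ/ΔP)(P̄/Q̄) = (-761/18.1)(34.95/2117.5).

-0.69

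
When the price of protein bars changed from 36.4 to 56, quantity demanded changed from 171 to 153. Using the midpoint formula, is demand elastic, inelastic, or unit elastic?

inelastic

Arc ε ≈ -0.262.
|ε| = 0.26 < 1.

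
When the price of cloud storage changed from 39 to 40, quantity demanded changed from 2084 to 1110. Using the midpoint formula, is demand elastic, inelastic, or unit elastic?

elastic

Arc ε ≈ -24.091.
|ε| = 24.09 > 1.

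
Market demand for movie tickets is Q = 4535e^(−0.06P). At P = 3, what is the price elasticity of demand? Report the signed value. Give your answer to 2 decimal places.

At P = 3, Q = 3787.950.
dQ/dP = −0.06·4535e^(−0.06P) = −0.06Q = -227.277.
ε = (dQ/dP)(P/Q) = (-227.277)(3/3787.950).

-0.18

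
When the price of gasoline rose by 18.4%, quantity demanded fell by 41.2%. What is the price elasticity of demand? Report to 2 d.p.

-2.24

ε = %ΔQ / %ΔP = (-41.2)/(18.4) = -2.239.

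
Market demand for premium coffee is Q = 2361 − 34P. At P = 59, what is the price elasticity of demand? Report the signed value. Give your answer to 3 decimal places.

-5.651

At P = 59, Q = 355.
dQ/dP = −34.
ε = (dQ/dP)(P/Q) = (-34)(59/355).
|ε| > 1, so demand is elastic at this price.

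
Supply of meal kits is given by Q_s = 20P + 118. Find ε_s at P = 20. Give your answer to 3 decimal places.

0.772

At P = 20, Q_s = 518.
dQ_s/dP = 20.
ε_s = (dQ_s/dP)(P/Q_s) = (20)(20/518).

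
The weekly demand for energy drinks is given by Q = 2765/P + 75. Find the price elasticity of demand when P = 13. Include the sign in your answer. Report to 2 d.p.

At P = 13, Q = 287.692.
dQ/dP = −2765/P² = -16.361.
ε = (dQ/dP)(P/Q) = (-16.361)(13/287.692).

-0.74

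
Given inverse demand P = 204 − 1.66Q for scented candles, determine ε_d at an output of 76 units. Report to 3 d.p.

-0.617

At Q = 76, P = 204 − 1.66(76) = 77.84.
dP/dQ = −1.66, so dQ/dP = 1/(−1.66) = -0.602.
ε = (dQ/dP)(P/Q) = (-0.602)(77.84/76).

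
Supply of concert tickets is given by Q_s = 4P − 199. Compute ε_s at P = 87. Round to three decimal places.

At P = 87, Q_s = 149.
dQ_s/dP = 4.
ε_s = (dQ_s/dP)(P/Q_s) = (4)(87/149).

2.336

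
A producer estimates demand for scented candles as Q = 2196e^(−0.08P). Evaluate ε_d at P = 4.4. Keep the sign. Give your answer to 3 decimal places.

At P = 4.4, Q = 1544.403.
dQ/dP = −0.08·2196e^(−0.08P) = −0.08Q = -123.552.
ε = (dQ/dP)(P/Q) = (-123.552)(4.4/1544.403).
|ε| < 1, so demand is inelastic at this price.

-0.352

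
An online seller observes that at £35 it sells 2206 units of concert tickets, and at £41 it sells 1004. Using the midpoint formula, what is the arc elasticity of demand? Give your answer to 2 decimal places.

ΔQ = 1004 − 2206 = -1202; ΔP = 41 − 35 = 6.
Midpoints: P̄ = 38.00, Q̄ = 1605.0.
ε = (ΔQ/ΔP)(P̄/Q̄) = (-1202/6)(38.00/1605.0).

-4.74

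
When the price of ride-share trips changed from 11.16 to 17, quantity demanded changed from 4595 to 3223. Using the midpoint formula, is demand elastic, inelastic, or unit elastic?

Arc ε ≈ -0.846.
|ε| = 0.85 < 1.

inelastic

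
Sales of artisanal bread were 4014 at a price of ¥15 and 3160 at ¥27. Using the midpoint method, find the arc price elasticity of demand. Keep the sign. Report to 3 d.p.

ΔQ = 3160 − 4014 = -854; ΔP = 27 − 15 = 12.
Midpoints: P̄ = 21.00, Q̄ = 3587.0.
ε = (ΔQ/ΔP)(P̄/Q̄) = (-854/12)(21.00/3587.0).

-0.417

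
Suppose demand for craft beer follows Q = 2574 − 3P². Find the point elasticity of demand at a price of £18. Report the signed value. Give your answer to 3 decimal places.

At P = 18, Q = 1602.
dQ/dP = −6P = -108.
ε = (dQ/dP)(P/Q) = (-108)(18/1602).
|ε| > 1, so demand is elastic at this price.

-1.213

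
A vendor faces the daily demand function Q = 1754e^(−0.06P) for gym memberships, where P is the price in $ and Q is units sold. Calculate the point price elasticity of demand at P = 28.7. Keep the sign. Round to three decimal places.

-1.722

At P = 28.7, Q = 313.454.
dQ/dP = −0.06·1754e^(−0.06P) = −0.06Q = -18.807.
ε = (dQ/dP)(P/Q) = (-18.807)(28.7/313.454).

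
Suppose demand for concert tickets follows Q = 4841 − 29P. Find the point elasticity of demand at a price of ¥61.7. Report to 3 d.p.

-0.586

At P = 61.7, Q = 3051.700.
dQ/dP = −29.
ε = (dQ/dP)(P/Q) = (-29)(61.7/3051.700).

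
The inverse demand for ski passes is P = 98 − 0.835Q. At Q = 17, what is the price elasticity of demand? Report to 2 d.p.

-5.90

At Q = 17, P = 98 − 0.835(17) = 83.81.
dP/dQ = −0.835, so dQ/dP = 1/(−0.835) = -1.198.
ε = (dQ/dP)(P/Q) = (-1.198)(83.81/17).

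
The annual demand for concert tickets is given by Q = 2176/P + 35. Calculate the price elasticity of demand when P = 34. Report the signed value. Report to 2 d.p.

At P = 34, Q = 99.
dQ/dP = −2176/P² = -1.882.
ε = (dQ/dP)(P/Q) = (-1.882)(34/99).

-0.65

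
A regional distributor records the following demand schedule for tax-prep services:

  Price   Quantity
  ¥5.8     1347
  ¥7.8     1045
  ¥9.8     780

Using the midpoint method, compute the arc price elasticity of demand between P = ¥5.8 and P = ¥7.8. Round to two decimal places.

At P = 5.8, Q = 1347; at P = 7.8, Q = 1045.
ΔQ = -302, ΔP = 2.0. Midpoints: P̄ = 6.80, Q̄ = 1196.0.
ε = (ΔQ/ΔP)(P̄/Q̄) = (-302/2.0)(6.80/1196.0).

-0.86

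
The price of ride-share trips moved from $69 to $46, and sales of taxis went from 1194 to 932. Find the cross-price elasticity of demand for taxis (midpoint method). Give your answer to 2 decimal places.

0.62

ΔQ_x = 932 − 1194 = -262; ΔP_y = 46 − 69 = -23.
Midpoints: P̄_y = 57.50, Q̄_x = 1063.0.
ε_xy = (ΔQ_x/ΔP_y)(P̄_y/Q̄_x) = (-262/-23)(57.50/1063.0).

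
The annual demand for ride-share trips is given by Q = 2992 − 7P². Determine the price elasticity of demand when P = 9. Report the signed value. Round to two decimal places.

At P = 9, Q = 2425.
dQ/dP = −14P = -126.
ε = (dQ/dP)(P/Q) = (-126)(9/2425).

-0.47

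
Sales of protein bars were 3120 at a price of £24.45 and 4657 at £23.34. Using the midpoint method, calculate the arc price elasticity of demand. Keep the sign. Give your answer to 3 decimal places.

ΔQ = 4657 − 3120 = 1537; ΔP = 23.34 − 24.45 = -1.11.
Midpoints: P̄ = 23.89, Q̄ = 3888.5.
ε = (ΔQ/ΔP)(P̄/Q̄) = (1537/-1.11)(23.89/3888.5).

-8.509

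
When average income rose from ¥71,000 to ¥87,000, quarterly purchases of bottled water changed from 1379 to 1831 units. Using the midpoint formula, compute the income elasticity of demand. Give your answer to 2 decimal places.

ΔQ = 452, ΔI = 16000. Midpoints: Ī = 79,000, Q̄ = 1605.0.
ε_I = (ΔQ/ΔI)(Ī/Q̄) = (452/16000)(79000/1605.0).

1.39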